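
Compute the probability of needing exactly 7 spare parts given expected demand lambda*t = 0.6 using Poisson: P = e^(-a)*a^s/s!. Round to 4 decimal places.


a = 0.6, s = 7
e^(-a) = e^(-0.6) = 0.5488
a^s = 0.6^7 = 0.028
s! = 5040
P = 0.5488 * 0.028 / 5040
P = 0.0

0.0


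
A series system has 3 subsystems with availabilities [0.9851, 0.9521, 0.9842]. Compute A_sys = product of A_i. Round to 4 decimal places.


Subsystems: [0.9851, 0.9521, 0.9842]
After subsystem 1 (A=0.9851): product = 0.9851
After subsystem 2 (A=0.9521): product = 0.9379
After subsystem 3 (A=0.9842): product = 0.9231
A_sys = 0.9231

0.9231


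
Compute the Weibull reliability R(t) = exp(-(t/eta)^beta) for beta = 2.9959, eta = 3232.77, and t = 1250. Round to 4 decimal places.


beta = 2.9959, eta = 3232.77, t = 1250
t/eta = 1250 / 3232.77 = 0.3867
(t/eta)^beta = 0.3867^2.9959 = 0.058
R(t) = exp(-0.058)
R(t) = 0.9436

0.9436


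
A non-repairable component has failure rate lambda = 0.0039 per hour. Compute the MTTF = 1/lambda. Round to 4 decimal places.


lambda = 0.0039
MTTF = 1 / 0.0039
MTTF = 256.4103

256.4103


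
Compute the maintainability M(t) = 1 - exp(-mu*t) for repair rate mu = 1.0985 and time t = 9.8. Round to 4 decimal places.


mu = 1.0985, t = 9.8
mu * t = 1.0985 * 9.8 = 10.7653
exp(-10.7653) = 0.0
M(t) = 1 - 0.0
M(t) = 1.0

1.0


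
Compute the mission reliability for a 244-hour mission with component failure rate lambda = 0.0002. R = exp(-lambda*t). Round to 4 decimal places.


lambda = 0.0002
mission_time = 244
lambda * t = 0.0002 * 244 = 0.0488
R = exp(-0.0488)
R = 0.9524

0.9524


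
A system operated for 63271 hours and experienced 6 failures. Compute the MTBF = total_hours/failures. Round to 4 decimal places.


total_hours = 63271
failures = 6
MTBF = 63271 / 6
MTBF = 10545.1667

10545.1667


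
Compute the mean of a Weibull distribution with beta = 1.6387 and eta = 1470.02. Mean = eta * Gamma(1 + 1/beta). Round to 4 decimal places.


beta = 1.6387, eta = 1470.02
1/beta = 0.6102
1 + 1/beta = 1.6102
Gamma(1.6102) = 0.8947
Mean = 1470.02 * 0.8947
Mean = 1315.2409

1315.2409


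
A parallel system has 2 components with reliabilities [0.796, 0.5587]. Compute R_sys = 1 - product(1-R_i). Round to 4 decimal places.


Components: [0.796, 0.5587]
(1 - 0.796) = 0.204, running product = 0.204
(1 - 0.5587) = 0.4413, running product = 0.09
Product of (1-R_i) = 0.09
R_sys = 1 - 0.09 = 0.91

0.91


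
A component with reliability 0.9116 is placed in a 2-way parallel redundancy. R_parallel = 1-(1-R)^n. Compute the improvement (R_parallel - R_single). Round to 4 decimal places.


R_single = 0.9116, n = 2
1 - R_single = 0.0884
(1 - R_single)^n = 0.0884^2 = 0.0078
R_parallel = 1 - 0.0078 = 0.9922
Improvement = 0.9922 - 0.9116
Improvement = 0.0806

0.0806


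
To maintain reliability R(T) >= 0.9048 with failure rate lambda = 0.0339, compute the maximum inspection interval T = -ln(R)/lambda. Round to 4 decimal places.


R_target = 0.9048
lambda = 0.0339
-ln(0.9048) = 0.1
T = 0.1 / 0.0339
T = 2.9511

2.9511


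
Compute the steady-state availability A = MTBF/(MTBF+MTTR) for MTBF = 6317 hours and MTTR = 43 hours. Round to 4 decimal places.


MTBF = 6317
MTTR = 43
MTBF + MTTR = 6360
A = 6317 / 6360
A = 0.9932

0.9932


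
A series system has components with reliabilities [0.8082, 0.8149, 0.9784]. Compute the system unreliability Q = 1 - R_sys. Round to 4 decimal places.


Components: [0.8082, 0.8149, 0.9784]
After component 1: product = 0.8082
After component 2: product = 0.6586
After component 3: product = 0.6444
R_sys = 0.6444
Q = 1 - 0.6444 = 0.3556

0.3556


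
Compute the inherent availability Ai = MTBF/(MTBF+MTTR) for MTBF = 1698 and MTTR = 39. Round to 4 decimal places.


MTBF = 1698
MTTR = 39
MTBF + MTTR = 1737
Ai = 1698 / 1737
Ai = 0.9775

0.9775


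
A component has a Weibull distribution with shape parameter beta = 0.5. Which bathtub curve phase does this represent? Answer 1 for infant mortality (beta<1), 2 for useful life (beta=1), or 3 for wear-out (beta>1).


beta = 0.5
Compare beta to 1:
beta < 1 => infant mortality (phase 1)
beta = 1 => useful life (phase 2)
beta > 1 => wear-out (phase 3)
Since beta = 0.5, this is infant mortality (decreasing failure rate)
Phase = 1

1


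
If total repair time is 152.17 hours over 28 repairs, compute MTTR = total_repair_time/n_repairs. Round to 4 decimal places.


total_repair_time = 152.17
n_repairs = 28
MTTR = 152.17 / 28
MTTR = 5.4346

5.4346


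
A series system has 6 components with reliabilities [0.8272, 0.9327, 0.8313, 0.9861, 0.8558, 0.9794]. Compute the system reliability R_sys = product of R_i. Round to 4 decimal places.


Components: [0.8272, 0.9327, 0.8313, 0.9861, 0.8558, 0.9794]
After component 1 (R=0.8272): product = 0.8272
After component 2 (R=0.9327): product = 0.7715
After component 3 (R=0.8313): product = 0.6414
After component 4 (R=0.9861): product = 0.6325
After component 5 (R=0.8558): product = 0.5413
After component 6 (R=0.9794): product = 0.5301
R_sys = 0.5301

0.5301


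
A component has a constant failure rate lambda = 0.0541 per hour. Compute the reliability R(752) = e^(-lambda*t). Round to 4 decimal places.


lambda = 0.0541
t = 752
lambda * t = 40.6832
R(t) = e^(-40.6832)
R(t) = 0.0

0.0


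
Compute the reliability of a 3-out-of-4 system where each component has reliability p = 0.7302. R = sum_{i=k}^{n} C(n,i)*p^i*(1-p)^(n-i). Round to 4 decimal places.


k = 3, n = 4, p = 0.7302
i=3: C(4,3)=4 * 0.7302^3 * 0.2698^1 = 0.4202
i=4: C(4,4)=1 * 0.7302^4 * 0.2698^0 = 0.2843
R = sum of terms = 0.7045

0.7045


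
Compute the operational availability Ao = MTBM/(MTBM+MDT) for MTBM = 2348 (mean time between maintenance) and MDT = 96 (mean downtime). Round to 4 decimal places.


MTBM = 2348
MDT = 96
MTBM + MDT = 2444
Ao = 2348 / 2444
Ao = 0.9607

0.9607


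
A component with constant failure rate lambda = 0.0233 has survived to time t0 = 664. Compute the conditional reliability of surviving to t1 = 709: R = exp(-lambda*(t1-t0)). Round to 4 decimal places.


lambda = 0.0233
t0 = 664, t1 = 709
t1 - t0 = 45
lambda * (t1-t0) = 0.0233 * 45 = 1.0485
R = exp(-1.0485)
R = 0.3505

0.3505


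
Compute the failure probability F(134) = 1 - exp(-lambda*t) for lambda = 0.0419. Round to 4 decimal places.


lambda = 0.0419, t = 134
lambda * t = 5.6146
exp(-5.6146) = 0.0036
F(t) = 1 - 0.0036
F(t) = 0.9964

0.9964


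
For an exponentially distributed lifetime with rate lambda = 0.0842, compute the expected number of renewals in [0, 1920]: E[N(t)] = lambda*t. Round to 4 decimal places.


lambda = 0.0842
t = 1920
E[N(t)] = lambda * t
E[N(t)] = 0.0842 * 1920
E[N(t)] = 161.664

161.664


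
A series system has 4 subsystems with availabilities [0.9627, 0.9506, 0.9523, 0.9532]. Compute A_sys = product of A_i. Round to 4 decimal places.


Subsystems: [0.9627, 0.9506, 0.9523, 0.9532]
After subsystem 1 (A=0.9627): product = 0.9627
After subsystem 2 (A=0.9506): product = 0.9151
After subsystem 3 (A=0.9523): product = 0.8715
After subsystem 4 (A=0.9532): product = 0.8307
A_sys = 0.8307

0.8307


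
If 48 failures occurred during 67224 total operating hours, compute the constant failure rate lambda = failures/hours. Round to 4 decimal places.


failures = 48
total_hours = 67224
lambda = 48 / 67224
lambda = 0.0007

0.0007


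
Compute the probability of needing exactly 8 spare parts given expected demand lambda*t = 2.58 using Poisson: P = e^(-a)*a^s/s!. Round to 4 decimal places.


a = 2.58, s = 8
e^(-a) = e^(-2.58) = 0.0758
a^s = 2.58^8 = 1963.1688
s! = 40320
P = 0.0758 * 1963.1688 / 40320
P = 0.0037

0.0037


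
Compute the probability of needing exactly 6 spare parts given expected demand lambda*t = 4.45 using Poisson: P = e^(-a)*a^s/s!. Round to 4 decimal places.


a = 4.45, s = 6
e^(-a) = e^(-4.45) = 0.0117
a^s = 4.45^6 = 7765.3327
s! = 720
P = 0.0117 * 7765.3327 / 720
P = 0.126

0.126


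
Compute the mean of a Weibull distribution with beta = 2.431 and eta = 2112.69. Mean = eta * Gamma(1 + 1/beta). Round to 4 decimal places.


beta = 2.431, eta = 2112.69
1/beta = 0.4114
1 + 1/beta = 1.4114
Gamma(1.4114) = 0.8867
Mean = 2112.69 * 0.8867
Mean = 1873.3308

1873.3308


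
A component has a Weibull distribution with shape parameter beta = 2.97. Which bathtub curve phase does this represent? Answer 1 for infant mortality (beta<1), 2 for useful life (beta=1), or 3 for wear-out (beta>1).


beta = 2.97
Compare beta to 1:
beta < 1 => infant mortality (phase 1)
beta = 1 => useful life (phase 2)
beta > 1 => wear-out (phase 3)
Since beta = 2.97, this is wear-out (increasing failure rate)
Phase = 3

3


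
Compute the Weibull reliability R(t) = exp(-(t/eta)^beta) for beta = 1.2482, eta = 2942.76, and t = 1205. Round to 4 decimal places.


beta = 1.2482, eta = 2942.76, t = 1205
t/eta = 1205 / 2942.76 = 0.4095
(t/eta)^beta = 0.4095^1.2482 = 0.3281
R(t) = exp(-0.3281)
R(t) = 0.7203

0.7203


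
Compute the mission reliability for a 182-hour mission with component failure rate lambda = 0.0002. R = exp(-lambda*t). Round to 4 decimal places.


lambda = 0.0002
mission_time = 182
lambda * t = 0.0002 * 182 = 0.0364
R = exp(-0.0364)
R = 0.9643

0.9643


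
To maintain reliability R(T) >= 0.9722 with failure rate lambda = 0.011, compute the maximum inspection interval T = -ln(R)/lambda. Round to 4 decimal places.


R_target = 0.9722
lambda = 0.011
-ln(0.9722) = 0.0282
T = 0.0282 / 0.011
T = 2.5631

2.5631


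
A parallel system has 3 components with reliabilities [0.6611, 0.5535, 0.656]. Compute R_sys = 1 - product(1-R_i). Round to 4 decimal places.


Components: [0.6611, 0.5535, 0.656]
(1 - 0.6611) = 0.3389, running product = 0.3389
(1 - 0.5535) = 0.4465, running product = 0.1513
(1 - 0.656) = 0.344, running product = 0.0521
Product of (1-R_i) = 0.0521
R_sys = 1 - 0.0521 = 0.9479

0.9479


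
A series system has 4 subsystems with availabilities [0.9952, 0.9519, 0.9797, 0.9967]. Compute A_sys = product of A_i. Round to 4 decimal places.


Subsystems: [0.9952, 0.9519, 0.9797, 0.9967]
After subsystem 1 (A=0.9952): product = 0.9952
After subsystem 2 (A=0.9519): product = 0.9473
After subsystem 3 (A=0.9797): product = 0.9281
After subsystem 4 (A=0.9967): product = 0.925
A_sys = 0.925

0.925


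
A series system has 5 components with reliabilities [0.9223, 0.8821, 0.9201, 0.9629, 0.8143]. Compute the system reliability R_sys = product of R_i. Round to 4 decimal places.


Components: [0.9223, 0.8821, 0.9201, 0.9629, 0.8143]
After component 1 (R=0.9223): product = 0.9223
After component 2 (R=0.8821): product = 0.8136
After component 3 (R=0.9201): product = 0.7486
After component 4 (R=0.9629): product = 0.7208
After component 5 (R=0.8143): product = 0.5869
R_sys = 0.5869

0.5869


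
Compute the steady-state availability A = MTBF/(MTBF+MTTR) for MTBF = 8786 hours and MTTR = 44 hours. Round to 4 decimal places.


MTBF = 8786
MTTR = 44
MTBF + MTTR = 8830
A = 8786 / 8830
A = 0.995

0.995


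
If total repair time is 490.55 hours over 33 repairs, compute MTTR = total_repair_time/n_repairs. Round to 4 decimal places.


total_repair_time = 490.55
n_repairs = 33
MTTR = 490.55 / 33
MTTR = 14.8652

14.8652


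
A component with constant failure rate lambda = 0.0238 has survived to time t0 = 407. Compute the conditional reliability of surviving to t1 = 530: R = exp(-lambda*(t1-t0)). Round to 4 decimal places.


lambda = 0.0238
t0 = 407, t1 = 530
t1 - t0 = 123
lambda * (t1-t0) = 0.0238 * 123 = 2.9274
R = exp(-2.9274)
R = 0.0535

0.0535


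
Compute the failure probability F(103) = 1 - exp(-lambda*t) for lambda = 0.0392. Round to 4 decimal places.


lambda = 0.0392, t = 103
lambda * t = 4.0376
exp(-4.0376) = 0.0176
F(t) = 1 - 0.0176
F(t) = 0.9824

0.9824


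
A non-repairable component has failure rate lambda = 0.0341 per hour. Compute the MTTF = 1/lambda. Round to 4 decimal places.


lambda = 0.0341
MTTF = 1 / 0.0341
MTTF = 29.3255

29.3255


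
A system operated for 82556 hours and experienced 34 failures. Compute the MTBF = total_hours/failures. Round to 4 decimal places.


total_hours = 82556
failures = 34
MTBF = 82556 / 34
MTBF = 2428.1176

2428.1176


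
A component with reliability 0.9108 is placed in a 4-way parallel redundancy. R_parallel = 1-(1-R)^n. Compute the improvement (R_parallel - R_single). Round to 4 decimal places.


R_single = 0.9108, n = 4
1 - R_single = 0.0892
(1 - R_single)^n = 0.0892^4 = 0.0001
R_parallel = 1 - 0.0001 = 0.9999
Improvement = 0.9999 - 0.9108
Improvement = 0.0891

0.0891


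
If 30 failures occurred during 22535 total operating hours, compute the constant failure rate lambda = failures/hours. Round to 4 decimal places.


failures = 30
total_hours = 22535
lambda = 30 / 22535
lambda = 0.0013

0.0013


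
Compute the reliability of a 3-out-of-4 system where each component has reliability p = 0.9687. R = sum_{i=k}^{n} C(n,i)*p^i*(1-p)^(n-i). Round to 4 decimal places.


k = 3, n = 4, p = 0.9687
i=3: C(4,3)=4 * 0.9687^3 * 0.0313^1 = 0.1138
i=4: C(4,4)=1 * 0.9687^4 * 0.0313^0 = 0.8806
R = sum of terms = 0.9944

0.9944


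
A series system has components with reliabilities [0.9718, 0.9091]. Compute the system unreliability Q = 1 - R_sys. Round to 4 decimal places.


Components: [0.9718, 0.9091]
After component 1: product = 0.9718
After component 2: product = 0.8835
R_sys = 0.8835
Q = 1 - 0.8835 = 0.1165

0.1165


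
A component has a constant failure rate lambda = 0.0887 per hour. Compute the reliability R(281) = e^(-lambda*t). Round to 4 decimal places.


lambda = 0.0887
t = 281
lambda * t = 24.9247
R(t) = e^(-24.9247)
R(t) = 0.0

0.0


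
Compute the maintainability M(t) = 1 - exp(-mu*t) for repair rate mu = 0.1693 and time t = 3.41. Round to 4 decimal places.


mu = 0.1693, t = 3.41
mu * t = 0.1693 * 3.41 = 0.5773
exp(-0.5773) = 0.5614
M(t) = 1 - 0.5614
M(t) = 0.4386

0.4386


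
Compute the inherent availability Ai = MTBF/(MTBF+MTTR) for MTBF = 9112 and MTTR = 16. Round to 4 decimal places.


MTBF = 9112
MTTR = 16
MTBF + MTTR = 9128
Ai = 9112 / 9128
Ai = 0.9982

0.9982


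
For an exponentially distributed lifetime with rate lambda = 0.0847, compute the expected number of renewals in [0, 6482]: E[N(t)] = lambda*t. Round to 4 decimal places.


lambda = 0.0847
t = 6482
E[N(t)] = lambda * t
E[N(t)] = 0.0847 * 6482
E[N(t)] = 549.0254

549.0254


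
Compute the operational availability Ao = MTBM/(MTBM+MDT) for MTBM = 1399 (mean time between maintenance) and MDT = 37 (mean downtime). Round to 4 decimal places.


MTBM = 1399
MDT = 37
MTBM + MDT = 1436
Ao = 1399 / 1436
Ao = 0.9742

0.9742


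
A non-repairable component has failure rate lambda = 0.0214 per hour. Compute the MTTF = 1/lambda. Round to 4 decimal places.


lambda = 0.0214
MTTF = 1 / 0.0214
MTTF = 46.729

46.729


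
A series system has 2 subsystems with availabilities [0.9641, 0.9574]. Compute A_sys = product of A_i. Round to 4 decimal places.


Subsystems: [0.9641, 0.9574]
After subsystem 1 (A=0.9641): product = 0.9641
After subsystem 2 (A=0.9574): product = 0.923
A_sys = 0.923

0.923


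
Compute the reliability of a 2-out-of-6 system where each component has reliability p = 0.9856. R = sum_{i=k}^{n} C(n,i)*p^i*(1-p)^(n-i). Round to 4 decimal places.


k = 2, n = 6, p = 0.9856
i=2: C(6,2)=15 * 0.9856^2 * 0.0144^4 = 0.0
i=3: C(6,3)=20 * 0.9856^3 * 0.0144^3 = 0.0001
i=4: C(6,4)=15 * 0.9856^4 * 0.0144^2 = 0.0029
i=5: C(6,5)=6 * 0.9856^5 * 0.0144^1 = 0.0804
i=6: C(6,6)=1 * 0.9856^6 * 0.0144^0 = 0.9167
R = sum of terms = 1.0

1.0


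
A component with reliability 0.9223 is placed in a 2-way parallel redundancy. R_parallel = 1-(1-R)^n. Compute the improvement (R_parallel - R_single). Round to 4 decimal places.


R_single = 0.9223, n = 2
1 - R_single = 0.0777
(1 - R_single)^n = 0.0777^2 = 0.006
R_parallel = 1 - 0.006 = 0.994
Improvement = 0.994 - 0.9223
Improvement = 0.0717

0.0717


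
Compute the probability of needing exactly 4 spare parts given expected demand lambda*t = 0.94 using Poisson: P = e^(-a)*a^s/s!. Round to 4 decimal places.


a = 0.94, s = 4
e^(-a) = e^(-0.94) = 0.3906
a^s = 0.94^4 = 0.7807
s! = 24
P = 0.3906 * 0.7807 / 24
P = 0.0127

0.0127


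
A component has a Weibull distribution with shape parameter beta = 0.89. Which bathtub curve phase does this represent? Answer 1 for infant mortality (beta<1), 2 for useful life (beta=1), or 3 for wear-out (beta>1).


beta = 0.89
Compare beta to 1:
beta < 1 => infant mortality (phase 1)
beta = 1 => useful life (phase 2)
beta > 1 => wear-out (phase 3)
Since beta = 0.89, this is infant mortality (decreasing failure rate)
Phase = 1

1


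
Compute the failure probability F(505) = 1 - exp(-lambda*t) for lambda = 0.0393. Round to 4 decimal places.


lambda = 0.0393, t = 505
lambda * t = 19.8465
exp(-19.8465) = 0.0
F(t) = 1 - 0.0
F(t) = 1.0

1.0


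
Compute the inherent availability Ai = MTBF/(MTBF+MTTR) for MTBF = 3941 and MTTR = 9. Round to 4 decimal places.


MTBF = 3941
MTTR = 9
MTBF + MTTR = 3950
Ai = 3941 / 3950
Ai = 0.9977

0.9977


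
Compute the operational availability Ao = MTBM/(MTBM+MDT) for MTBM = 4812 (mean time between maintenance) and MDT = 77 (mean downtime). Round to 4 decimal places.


MTBM = 4812
MDT = 77
MTBM + MDT = 4889
Ao = 4812 / 4889
Ao = 0.9843

0.9843


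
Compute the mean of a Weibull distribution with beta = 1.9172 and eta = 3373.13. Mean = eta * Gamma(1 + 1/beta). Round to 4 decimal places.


beta = 1.9172, eta = 3373.13
1/beta = 0.5216
1 + 1/beta = 1.5216
Gamma(1.5216) = 0.8871
Mean = 3373.13 * 0.8871
Mean = 2992.3631

2992.3631


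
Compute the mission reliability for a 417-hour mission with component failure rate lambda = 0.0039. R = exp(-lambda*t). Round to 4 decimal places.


lambda = 0.0039
mission_time = 417
lambda * t = 0.0039 * 417 = 1.6263
R = exp(-1.6263)
R = 0.1967

0.1967


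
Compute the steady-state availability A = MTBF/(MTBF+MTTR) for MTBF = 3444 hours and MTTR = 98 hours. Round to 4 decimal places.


MTBF = 3444
MTTR = 98
MTBF + MTTR = 3542
A = 3444 / 3542
A = 0.9723

0.9723


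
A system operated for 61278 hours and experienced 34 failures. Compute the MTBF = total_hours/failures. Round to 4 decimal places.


total_hours = 61278
failures = 34
MTBF = 61278 / 34
MTBF = 1802.2941

1802.2941


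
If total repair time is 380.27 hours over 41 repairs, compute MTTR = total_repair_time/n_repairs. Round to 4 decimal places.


total_repair_time = 380.27
n_repairs = 41
MTTR = 380.27 / 41
MTTR = 9.2749

9.2749


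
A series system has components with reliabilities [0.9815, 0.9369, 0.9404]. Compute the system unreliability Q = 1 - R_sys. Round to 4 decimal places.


Components: [0.9815, 0.9369, 0.9404]
After component 1: product = 0.9815
After component 2: product = 0.9196
After component 3: product = 0.8648
R_sys = 0.8648
Q = 1 - 0.8648 = 0.1352

0.1352


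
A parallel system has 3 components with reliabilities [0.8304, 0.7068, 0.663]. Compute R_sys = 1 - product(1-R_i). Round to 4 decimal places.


Components: [0.8304, 0.7068, 0.663]
(1 - 0.8304) = 0.1696, running product = 0.1696
(1 - 0.7068) = 0.2932, running product = 0.0497
(1 - 0.663) = 0.337, running product = 0.0168
Product of (1-R_i) = 0.0168
R_sys = 1 - 0.0168 = 0.9832

0.9832


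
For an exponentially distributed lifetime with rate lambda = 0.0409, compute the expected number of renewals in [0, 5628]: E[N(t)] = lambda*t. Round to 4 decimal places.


lambda = 0.0409
t = 5628
E[N(t)] = lambda * t
E[N(t)] = 0.0409 * 5628
E[N(t)] = 230.1852

230.1852


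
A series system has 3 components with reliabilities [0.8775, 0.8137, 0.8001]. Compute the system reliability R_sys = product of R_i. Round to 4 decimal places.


Components: [0.8775, 0.8137, 0.8001]
After component 1 (R=0.8775): product = 0.8775
After component 2 (R=0.8137): product = 0.714
After component 3 (R=0.8001): product = 0.5713
R_sys = 0.5713

0.5713


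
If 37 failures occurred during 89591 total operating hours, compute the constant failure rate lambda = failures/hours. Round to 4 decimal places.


failures = 37
total_hours = 89591
lambda = 37 / 89591
lambda = 0.0004

0.0004


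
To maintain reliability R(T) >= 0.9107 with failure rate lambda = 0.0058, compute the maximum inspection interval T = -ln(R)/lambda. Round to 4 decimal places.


R_target = 0.9107
lambda = 0.0058
-ln(0.9107) = 0.0935
T = 0.0935 / 0.0058
T = 16.1279

16.1279


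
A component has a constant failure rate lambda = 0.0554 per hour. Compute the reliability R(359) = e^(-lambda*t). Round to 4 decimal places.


lambda = 0.0554
t = 359
lambda * t = 19.8886
R(t) = e^(-19.8886)
R(t) = 0.0

0.0


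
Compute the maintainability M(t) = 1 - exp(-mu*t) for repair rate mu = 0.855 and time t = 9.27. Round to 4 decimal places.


mu = 0.855, t = 9.27
mu * t = 0.855 * 9.27 = 7.9258
exp(-7.9258) = 0.0004
M(t) = 1 - 0.0004
M(t) = 0.9996

0.9996


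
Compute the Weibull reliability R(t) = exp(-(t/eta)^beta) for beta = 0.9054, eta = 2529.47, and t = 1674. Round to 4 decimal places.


beta = 0.9054, eta = 2529.47, t = 1674
t/eta = 1674 / 2529.47 = 0.6618
(t/eta)^beta = 0.6618^0.9054 = 0.6882
R(t) = exp(-0.6882)
R(t) = 0.5025

0.5025


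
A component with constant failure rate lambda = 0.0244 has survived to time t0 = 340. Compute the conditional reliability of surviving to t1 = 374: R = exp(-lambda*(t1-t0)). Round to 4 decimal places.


lambda = 0.0244
t0 = 340, t1 = 374
t1 - t0 = 34
lambda * (t1-t0) = 0.0244 * 34 = 0.8296
R = exp(-0.8296)
R = 0.4362

0.4362


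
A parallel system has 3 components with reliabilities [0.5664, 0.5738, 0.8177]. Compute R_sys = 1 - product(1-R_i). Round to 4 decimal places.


Components: [0.5664, 0.5738, 0.8177]
(1 - 0.5664) = 0.4336, running product = 0.4336
(1 - 0.5738) = 0.4262, running product = 0.1848
(1 - 0.8177) = 0.1823, running product = 0.0337
Product of (1-R_i) = 0.0337
R_sys = 1 - 0.0337 = 0.9663

0.9663


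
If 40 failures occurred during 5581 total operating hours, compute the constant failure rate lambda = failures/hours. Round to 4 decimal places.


failures = 40
total_hours = 5581
lambda = 40 / 5581
lambda = 0.0072

0.0072


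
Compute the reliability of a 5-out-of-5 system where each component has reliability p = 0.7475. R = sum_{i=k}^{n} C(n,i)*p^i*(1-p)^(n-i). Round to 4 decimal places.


k = 5, n = 5, p = 0.7475
i=5: C(5,5)=1 * 0.7475^5 * 0.2525^0 = 0.2334
R = sum of terms = 0.2334

0.2334


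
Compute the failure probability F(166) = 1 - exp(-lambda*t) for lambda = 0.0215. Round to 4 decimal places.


lambda = 0.0215, t = 166
lambda * t = 3.569
exp(-3.569) = 0.0282
F(t) = 1 - 0.0282
F(t) = 0.9718

0.9718


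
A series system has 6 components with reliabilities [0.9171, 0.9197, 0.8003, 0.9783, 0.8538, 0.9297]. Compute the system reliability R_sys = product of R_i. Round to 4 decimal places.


Components: [0.9171, 0.9197, 0.8003, 0.9783, 0.8538, 0.9297]
After component 1 (R=0.9171): product = 0.9171
After component 2 (R=0.9197): product = 0.8435
After component 3 (R=0.8003): product = 0.675
After component 4 (R=0.9783): product = 0.6604
After component 5 (R=0.8538): product = 0.5638
After component 6 (R=0.9297): product = 0.5242
R_sys = 0.5242

0.5242


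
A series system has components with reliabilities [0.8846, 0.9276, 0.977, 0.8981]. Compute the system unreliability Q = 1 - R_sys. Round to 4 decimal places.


Components: [0.8846, 0.9276, 0.977, 0.8981]
After component 1: product = 0.8846
After component 2: product = 0.8206
After component 3: product = 0.8017
After component 4: product = 0.72
R_sys = 0.72
Q = 1 - 0.72 = 0.28

0.28


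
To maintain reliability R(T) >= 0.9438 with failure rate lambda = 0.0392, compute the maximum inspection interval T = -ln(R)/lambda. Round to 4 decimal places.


R_target = 0.9438
lambda = 0.0392
-ln(0.9438) = 0.0578
T = 0.0578 / 0.0392
T = 1.4755

1.4755


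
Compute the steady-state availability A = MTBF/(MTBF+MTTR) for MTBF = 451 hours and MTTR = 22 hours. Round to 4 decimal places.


MTBF = 451
MTTR = 22
MTBF + MTTR = 473
A = 451 / 473
A = 0.9535

0.9535


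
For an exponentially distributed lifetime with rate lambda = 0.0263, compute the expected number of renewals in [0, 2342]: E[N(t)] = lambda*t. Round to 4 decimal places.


lambda = 0.0263
t = 2342
E[N(t)] = lambda * t
E[N(t)] = 0.0263 * 2342
E[N(t)] = 61.5946

61.5946


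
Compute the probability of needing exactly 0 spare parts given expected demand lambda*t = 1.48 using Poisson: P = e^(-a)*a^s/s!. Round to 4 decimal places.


a = 1.48, s = 0
e^(-a) = e^(-1.48) = 0.2276
a^s = 1.48^0 = 1.0
s! = 1
P = 0.2276 * 1.0 / 1
P = 0.2276

0.2276


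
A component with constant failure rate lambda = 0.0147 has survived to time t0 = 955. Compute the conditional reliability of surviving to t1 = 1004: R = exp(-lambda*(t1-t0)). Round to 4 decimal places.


lambda = 0.0147
t0 = 955, t1 = 1004
t1 - t0 = 49
lambda * (t1-t0) = 0.0147 * 49 = 0.7203
R = exp(-0.7203)
R = 0.4866

0.4866


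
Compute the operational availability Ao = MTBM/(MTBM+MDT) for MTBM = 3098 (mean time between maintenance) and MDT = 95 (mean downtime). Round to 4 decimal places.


MTBM = 3098
MDT = 95
MTBM + MDT = 3193
Ao = 3098 / 3193
Ao = 0.9702

0.9702


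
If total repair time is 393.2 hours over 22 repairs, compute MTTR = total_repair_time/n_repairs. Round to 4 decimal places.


total_repair_time = 393.2
n_repairs = 22
MTTR = 393.2 / 22
MTTR = 17.8727

17.8727


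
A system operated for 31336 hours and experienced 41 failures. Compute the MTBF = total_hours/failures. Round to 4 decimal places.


total_hours = 31336
failures = 41
MTBF = 31336 / 41
MTBF = 764.2927

764.2927


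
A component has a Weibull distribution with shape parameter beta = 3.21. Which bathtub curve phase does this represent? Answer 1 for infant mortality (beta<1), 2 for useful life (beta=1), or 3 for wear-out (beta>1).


beta = 3.21
Compare beta to 1:
beta < 1 => infant mortality (phase 1)
beta = 1 => useful life (phase 2)
beta > 1 => wear-out (phase 3)
Since beta = 3.21, this is wear-out (increasing failure rate)
Phase = 3

3


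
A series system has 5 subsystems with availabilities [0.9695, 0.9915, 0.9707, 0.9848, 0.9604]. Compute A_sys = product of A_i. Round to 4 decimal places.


Subsystems: [0.9695, 0.9915, 0.9707, 0.9848, 0.9604]
After subsystem 1 (A=0.9695): product = 0.9695
After subsystem 2 (A=0.9915): product = 0.9613
After subsystem 3 (A=0.9707): product = 0.9331
After subsystem 4 (A=0.9848): product = 0.9189
After subsystem 5 (A=0.9604): product = 0.8825
A_sys = 0.8825

0.8825


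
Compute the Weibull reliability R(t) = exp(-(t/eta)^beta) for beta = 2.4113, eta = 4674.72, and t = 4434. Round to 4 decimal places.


beta = 2.4113, eta = 4674.72, t = 4434
t/eta = 4434 / 4674.72 = 0.9485
(t/eta)^beta = 0.9485^2.4113 = 0.8803
R(t) = exp(-0.8803)
R(t) = 0.4147

0.4147


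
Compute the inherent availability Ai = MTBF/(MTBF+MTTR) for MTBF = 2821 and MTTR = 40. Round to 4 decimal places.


MTBF = 2821
MTTR = 40
MTBF + MTTR = 2861
Ai = 2821 / 2861
Ai = 0.986

0.986


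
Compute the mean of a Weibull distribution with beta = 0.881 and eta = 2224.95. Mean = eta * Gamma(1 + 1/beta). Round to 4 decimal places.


beta = 0.881, eta = 2224.95
1/beta = 1.1351
1 + 1/beta = 2.1351
Gamma(2.1351) = 1.0648
Mean = 2224.95 * 1.0648
Mean = 2369.2311

2369.2311


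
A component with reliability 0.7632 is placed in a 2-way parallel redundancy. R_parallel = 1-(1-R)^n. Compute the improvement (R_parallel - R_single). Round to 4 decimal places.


R_single = 0.7632, n = 2
1 - R_single = 0.2368
(1 - R_single)^n = 0.2368^2 = 0.0561
R_parallel = 1 - 0.0561 = 0.9439
Improvement = 0.9439 - 0.7632
Improvement = 0.1807

0.1807


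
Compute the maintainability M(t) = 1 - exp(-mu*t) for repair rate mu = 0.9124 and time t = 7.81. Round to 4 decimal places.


mu = 0.9124, t = 7.81
mu * t = 0.9124 * 7.81 = 7.1258
exp(-7.1258) = 0.0008
M(t) = 1 - 0.0008
M(t) = 0.9992

0.9992


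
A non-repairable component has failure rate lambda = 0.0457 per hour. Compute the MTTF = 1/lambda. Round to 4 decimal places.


lambda = 0.0457
MTTF = 1 / 0.0457
MTTF = 21.8818

21.8818


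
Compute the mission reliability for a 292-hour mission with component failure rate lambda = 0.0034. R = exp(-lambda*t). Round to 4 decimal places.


lambda = 0.0034
mission_time = 292
lambda * t = 0.0034 * 292 = 0.9928
R = exp(-0.9928)
R = 0.3705

0.3705


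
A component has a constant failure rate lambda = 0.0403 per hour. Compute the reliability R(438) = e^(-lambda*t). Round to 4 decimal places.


lambda = 0.0403
t = 438
lambda * t = 17.6514
R(t) = e^(-17.6514)
R(t) = 0.0

0.0


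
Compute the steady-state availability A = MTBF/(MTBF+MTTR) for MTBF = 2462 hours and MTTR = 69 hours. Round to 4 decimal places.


MTBF = 2462
MTTR = 69
MTBF + MTTR = 2531
A = 2462 / 2531
A = 0.9727

0.9727


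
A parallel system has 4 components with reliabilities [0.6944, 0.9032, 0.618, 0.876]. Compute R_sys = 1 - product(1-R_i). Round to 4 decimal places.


Components: [0.6944, 0.9032, 0.618, 0.876]
(1 - 0.6944) = 0.3056, running product = 0.3056
(1 - 0.9032) = 0.0968, running product = 0.0296
(1 - 0.618) = 0.382, running product = 0.0113
(1 - 0.876) = 0.124, running product = 0.0014
Product of (1-R_i) = 0.0014
R_sys = 1 - 0.0014 = 0.9986

0.9986


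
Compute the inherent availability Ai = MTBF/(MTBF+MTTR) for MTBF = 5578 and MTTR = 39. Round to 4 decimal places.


MTBF = 5578
MTTR = 39
MTBF + MTTR = 5617
Ai = 5578 / 5617
Ai = 0.9931

0.9931


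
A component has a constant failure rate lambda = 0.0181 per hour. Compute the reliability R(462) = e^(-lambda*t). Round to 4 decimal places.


lambda = 0.0181
t = 462
lambda * t = 8.3622
R(t) = e^(-8.3622)
R(t) = 0.0002

0.0002


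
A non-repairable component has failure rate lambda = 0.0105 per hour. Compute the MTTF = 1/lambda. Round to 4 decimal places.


lambda = 0.0105
MTTF = 1 / 0.0105
MTTF = 95.2381

95.2381


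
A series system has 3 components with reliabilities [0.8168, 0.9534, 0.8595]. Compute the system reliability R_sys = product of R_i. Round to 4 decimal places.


Components: [0.8168, 0.9534, 0.8595]
After component 1 (R=0.8168): product = 0.8168
After component 2 (R=0.9534): product = 0.7787
After component 3 (R=0.8595): product = 0.6693
R_sys = 0.6693

0.6693


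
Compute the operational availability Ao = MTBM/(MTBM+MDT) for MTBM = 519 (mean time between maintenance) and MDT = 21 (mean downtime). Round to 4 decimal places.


MTBM = 519
MDT = 21
MTBM + MDT = 540
Ao = 519 / 540
Ao = 0.9611

0.9611


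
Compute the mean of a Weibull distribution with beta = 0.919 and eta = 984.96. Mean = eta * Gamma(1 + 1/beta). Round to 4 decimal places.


beta = 0.919, eta = 984.96
1/beta = 1.0881
1 + 1/beta = 2.0881
Gamma(2.0881) = 1.0405
Mean = 984.96 * 1.0405
Mean = 1024.8742

1024.8742


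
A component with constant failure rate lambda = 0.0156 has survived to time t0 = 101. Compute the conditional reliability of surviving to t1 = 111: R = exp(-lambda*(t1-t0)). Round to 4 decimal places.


lambda = 0.0156
t0 = 101, t1 = 111
t1 - t0 = 10
lambda * (t1-t0) = 0.0156 * 10 = 0.156
R = exp(-0.156)
R = 0.8556

0.8556


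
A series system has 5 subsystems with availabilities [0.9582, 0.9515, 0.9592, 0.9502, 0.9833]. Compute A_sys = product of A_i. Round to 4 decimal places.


Subsystems: [0.9582, 0.9515, 0.9592, 0.9502, 0.9833]
After subsystem 1 (A=0.9582): product = 0.9582
After subsystem 2 (A=0.9515): product = 0.9117
After subsystem 3 (A=0.9592): product = 0.8745
After subsystem 4 (A=0.9502): product = 0.831
After subsystem 5 (A=0.9833): product = 0.8171
A_sys = 0.8171

0.8171


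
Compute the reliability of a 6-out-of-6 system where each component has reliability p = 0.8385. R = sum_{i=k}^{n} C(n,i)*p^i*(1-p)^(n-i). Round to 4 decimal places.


k = 6, n = 6, p = 0.8385
i=6: C(6,6)=1 * 0.8385^6 * 0.1615^0 = 0.3476
R = sum of terms = 0.3476

0.3476


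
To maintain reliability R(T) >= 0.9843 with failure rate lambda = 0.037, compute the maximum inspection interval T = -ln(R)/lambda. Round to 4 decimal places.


R_target = 0.9843
lambda = 0.037
-ln(0.9843) = 0.0158
T = 0.0158 / 0.037
T = 0.4277

0.4277


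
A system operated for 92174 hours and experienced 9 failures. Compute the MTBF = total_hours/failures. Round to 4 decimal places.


total_hours = 92174
failures = 9
MTBF = 92174 / 9
MTBF = 10241.5556

10241.5556


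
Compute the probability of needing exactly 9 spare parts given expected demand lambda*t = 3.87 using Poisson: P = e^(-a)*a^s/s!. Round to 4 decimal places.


a = 3.87, s = 9
e^(-a) = e^(-3.87) = 0.0209
a^s = 3.87^9 = 194714.6755
s! = 362880
P = 0.0209 * 194714.6755 / 362880
P = 0.0112

0.0112


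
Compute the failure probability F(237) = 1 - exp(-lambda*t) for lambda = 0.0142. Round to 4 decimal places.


lambda = 0.0142, t = 237
lambda * t = 3.3654
exp(-3.3654) = 0.0345
F(t) = 1 - 0.0345
F(t) = 0.9655

0.9655


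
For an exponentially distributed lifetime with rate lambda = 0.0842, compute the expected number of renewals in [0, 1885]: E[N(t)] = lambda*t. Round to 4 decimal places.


lambda = 0.0842
t = 1885
E[N(t)] = lambda * t
E[N(t)] = 0.0842 * 1885
E[N(t)] = 158.717

158.717


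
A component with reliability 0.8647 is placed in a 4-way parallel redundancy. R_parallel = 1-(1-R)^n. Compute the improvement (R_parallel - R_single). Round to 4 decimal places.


R_single = 0.8647, n = 4
1 - R_single = 0.1353
(1 - R_single)^n = 0.1353^4 = 0.0003
R_parallel = 1 - 0.0003 = 0.9997
Improvement = 0.9997 - 0.8647
Improvement = 0.135

0.135


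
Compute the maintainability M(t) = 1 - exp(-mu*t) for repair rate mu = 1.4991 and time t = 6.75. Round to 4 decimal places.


mu = 1.4991, t = 6.75
mu * t = 1.4991 * 6.75 = 10.1189
exp(-10.1189) = 0.0
M(t) = 1 - 0.0
M(t) = 1.0

1.0


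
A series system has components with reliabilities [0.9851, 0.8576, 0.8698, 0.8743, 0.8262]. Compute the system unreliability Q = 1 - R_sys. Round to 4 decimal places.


Components: [0.9851, 0.8576, 0.8698, 0.8743, 0.8262]
After component 1: product = 0.9851
After component 2: product = 0.8448
After component 3: product = 0.7348
After component 4: product = 0.6425
After component 5: product = 0.5308
R_sys = 0.5308
Q = 1 - 0.5308 = 0.4692

0.4692


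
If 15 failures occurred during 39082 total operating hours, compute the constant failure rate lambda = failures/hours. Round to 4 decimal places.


failures = 15
total_hours = 39082
lambda = 15 / 39082
lambda = 0.0004

0.0004


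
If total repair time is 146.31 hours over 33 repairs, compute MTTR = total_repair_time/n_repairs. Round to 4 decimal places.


total_repair_time = 146.31
n_repairs = 33
MTTR = 146.31 / 33
MTTR = 4.4336

4.4336


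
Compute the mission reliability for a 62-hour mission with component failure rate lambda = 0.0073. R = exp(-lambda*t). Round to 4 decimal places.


lambda = 0.0073
mission_time = 62
lambda * t = 0.0073 * 62 = 0.4526
R = exp(-0.4526)
R = 0.636

0.636


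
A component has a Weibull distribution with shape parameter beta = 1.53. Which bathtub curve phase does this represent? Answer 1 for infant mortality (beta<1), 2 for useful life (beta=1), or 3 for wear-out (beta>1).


beta = 1.53
Compare beta to 1:
beta < 1 => infant mortality (phase 1)
beta = 1 => useful life (phase 2)
beta > 1 => wear-out (phase 3)
Since beta = 1.53, this is wear-out (increasing failure rate)
Phase = 3

3


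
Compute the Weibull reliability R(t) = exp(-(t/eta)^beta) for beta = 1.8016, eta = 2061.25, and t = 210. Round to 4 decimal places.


beta = 1.8016, eta = 2061.25, t = 210
t/eta = 210 / 2061.25 = 0.1019
(t/eta)^beta = 0.1019^1.8016 = 0.0163
R(t) = exp(-0.0163)
R(t) = 0.9838

0.9838


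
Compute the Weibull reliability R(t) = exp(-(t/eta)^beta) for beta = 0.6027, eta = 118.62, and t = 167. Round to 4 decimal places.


beta = 0.6027, eta = 118.62, t = 167
t/eta = 167 / 118.62 = 1.4079
(t/eta)^beta = 1.4079^0.6027 = 1.229
R(t) = exp(-1.229)
R(t) = 0.2926

0.2926


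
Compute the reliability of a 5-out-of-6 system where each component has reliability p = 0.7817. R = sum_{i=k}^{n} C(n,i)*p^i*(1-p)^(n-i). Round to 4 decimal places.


k = 5, n = 6, p = 0.7817
i=5: C(6,5)=6 * 0.7817^5 * 0.2183^1 = 0.3823
i=6: C(6,6)=1 * 0.7817^6 * 0.2183^0 = 0.2282
R = sum of terms = 0.6105

0.6105


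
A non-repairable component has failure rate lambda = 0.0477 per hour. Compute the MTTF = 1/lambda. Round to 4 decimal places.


lambda = 0.0477
MTTF = 1 / 0.0477
MTTF = 20.9644

20.9644


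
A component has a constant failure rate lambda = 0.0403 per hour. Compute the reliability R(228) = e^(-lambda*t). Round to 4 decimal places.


lambda = 0.0403
t = 228
lambda * t = 9.1884
R(t) = e^(-9.1884)
R(t) = 0.0001

0.0001


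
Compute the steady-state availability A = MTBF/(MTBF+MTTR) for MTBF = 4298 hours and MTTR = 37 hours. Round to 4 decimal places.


MTBF = 4298
MTTR = 37
MTBF + MTTR = 4335
A = 4298 / 4335
A = 0.9915

0.9915


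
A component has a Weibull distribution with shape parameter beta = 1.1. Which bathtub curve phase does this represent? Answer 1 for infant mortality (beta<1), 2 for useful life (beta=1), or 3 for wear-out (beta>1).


beta = 1.1
Compare beta to 1:
beta < 1 => infant mortality (phase 1)
beta = 1 => useful life (phase 2)
beta > 1 => wear-out (phase 3)
Since beta = 1.1, this is wear-out (increasing failure rate)
Phase = 3

3


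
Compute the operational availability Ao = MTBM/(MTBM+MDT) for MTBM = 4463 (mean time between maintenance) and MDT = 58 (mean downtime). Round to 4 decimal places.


MTBM = 4463
MDT = 58
MTBM + MDT = 4521
Ao = 4463 / 4521
Ao = 0.9872

0.9872


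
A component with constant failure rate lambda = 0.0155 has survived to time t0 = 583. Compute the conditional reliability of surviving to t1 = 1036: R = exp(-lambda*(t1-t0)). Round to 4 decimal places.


lambda = 0.0155
t0 = 583, t1 = 1036
t1 - t0 = 453
lambda * (t1-t0) = 0.0155 * 453 = 7.0215
R = exp(-7.0215)
R = 0.0009

0.0009


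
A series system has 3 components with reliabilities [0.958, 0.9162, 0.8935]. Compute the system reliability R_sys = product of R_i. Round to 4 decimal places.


Components: [0.958, 0.9162, 0.8935]
After component 1 (R=0.958): product = 0.958
After component 2 (R=0.9162): product = 0.8777
After component 3 (R=0.8935): product = 0.7842
R_sys = 0.7842

0.7842


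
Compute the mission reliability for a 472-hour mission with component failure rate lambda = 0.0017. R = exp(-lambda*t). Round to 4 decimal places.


lambda = 0.0017
mission_time = 472
lambda * t = 0.0017 * 472 = 0.8024
R = exp(-0.8024)
R = 0.4483

0.4483


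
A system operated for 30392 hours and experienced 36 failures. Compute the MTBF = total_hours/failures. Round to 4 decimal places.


total_hours = 30392
failures = 36
MTBF = 30392 / 36
MTBF = 844.2222

844.2222


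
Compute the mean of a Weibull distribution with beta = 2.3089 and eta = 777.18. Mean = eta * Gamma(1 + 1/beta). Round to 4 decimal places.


beta = 2.3089, eta = 777.18
1/beta = 0.4331
1 + 1/beta = 1.4331
Gamma(1.4331) = 0.886
Mean = 777.18 * 0.886
Mean = 688.5465

688.5465


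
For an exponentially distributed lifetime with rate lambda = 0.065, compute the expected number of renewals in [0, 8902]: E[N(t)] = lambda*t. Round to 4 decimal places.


lambda = 0.065
t = 8902
E[N(t)] = lambda * t
E[N(t)] = 0.065 * 8902
E[N(t)] = 578.63

578.63


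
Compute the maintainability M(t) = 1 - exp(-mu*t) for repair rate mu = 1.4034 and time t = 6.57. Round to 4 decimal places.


mu = 1.4034, t = 6.57
mu * t = 1.4034 * 6.57 = 9.2203
exp(-9.2203) = 0.0001
M(t) = 1 - 0.0001
M(t) = 0.9999

0.9999
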